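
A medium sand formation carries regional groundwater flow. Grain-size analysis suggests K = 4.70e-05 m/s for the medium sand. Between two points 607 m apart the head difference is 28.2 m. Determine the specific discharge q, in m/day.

0.189

Convert K: 4.70e-05 m/s × 86400 = 4.061 m/day.
Hydraulic gradient i = Δh / L = 28.2 / 607 = 0.04646.
Specific discharge q = K · i = 4.061 × 0.04646 = 0.1887 m/day.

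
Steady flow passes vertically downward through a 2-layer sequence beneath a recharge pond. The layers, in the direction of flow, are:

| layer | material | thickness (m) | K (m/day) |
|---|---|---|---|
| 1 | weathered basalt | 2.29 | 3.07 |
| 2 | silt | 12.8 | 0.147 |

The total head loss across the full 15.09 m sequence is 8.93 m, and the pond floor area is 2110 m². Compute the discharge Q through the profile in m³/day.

Flow is perpendicular to layering, so the layers act in series and the equivalent K is the thickness-weighted harmonic mean.
Total thickness L = 2.29 + 12.8 = 15.09 m.
Σ(b_i/K_i) = 2.29/3.07 + 12.8/0.147 = 87.82 d.
K_eq = L / Σ(b_i/K_i) = 15.09 / 87.82 = 0.1718 m/day.
Q = K_eq · A · (Δh/L) = 0.1718 × 2110 × (8.93/15.09) = 214.6 m³/day.

215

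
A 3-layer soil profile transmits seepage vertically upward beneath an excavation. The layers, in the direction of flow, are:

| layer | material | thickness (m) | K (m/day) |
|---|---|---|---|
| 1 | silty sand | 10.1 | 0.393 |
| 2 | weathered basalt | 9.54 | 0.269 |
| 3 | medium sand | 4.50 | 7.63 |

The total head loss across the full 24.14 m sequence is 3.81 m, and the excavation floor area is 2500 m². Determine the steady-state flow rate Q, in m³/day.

Flow is perpendicular to layering, so the layers act in series and the equivalent K is the thickness-weighted harmonic mean.
Total thickness L = 10.1 + 9.54 + 4.50 = 24.14 m.
Σ(b_i/K_i) = 10.1/0.393 + 9.54/0.269 + 4.50/7.63 = 61.75 d.
K_eq = L / Σ(b_i/K_i) = 24.14 / 61.75 = 0.3909 m/day.
Q = K_eq · A · (Δh/L) = 0.3909 × 2500 × (3.81/24.14) = 154.2 m³/day.

154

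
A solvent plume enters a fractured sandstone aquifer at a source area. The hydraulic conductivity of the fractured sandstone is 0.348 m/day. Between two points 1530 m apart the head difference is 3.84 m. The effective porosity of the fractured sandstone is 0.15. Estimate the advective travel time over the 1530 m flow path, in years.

719

Hydraulic gradient i = Δh / L = 3.84 / 1530 = 0.002510.
Darcy flux q = K · i = 0.3480 × 0.002510 = 0.0008734 m/day.
Seepage velocity v = q / n_e = 0.0008734 / 0.15 = 0.005823 m/day.
Travel time t = L / v = 1530 / 0.005823 = 2.628e+05 days = 719.4 years.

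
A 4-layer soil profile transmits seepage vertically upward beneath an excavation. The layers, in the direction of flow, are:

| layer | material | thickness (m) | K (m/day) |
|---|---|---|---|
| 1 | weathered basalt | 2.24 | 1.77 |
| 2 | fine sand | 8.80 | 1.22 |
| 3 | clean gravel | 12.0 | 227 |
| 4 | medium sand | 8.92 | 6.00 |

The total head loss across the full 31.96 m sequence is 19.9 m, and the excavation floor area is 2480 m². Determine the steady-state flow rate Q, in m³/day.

Flow is perpendicular to layering, so the layers act in series and the equivalent K is the thickness-weighted harmonic mean.
Total thickness L = 2.24 + 8.80 + 12.0 + 8.92 = 31.96 m.
Σ(b_i/K_i) = 2.24/1.77 + 8.80/1.22 + 12.0/227 + 8.92/6.00 = 10.02 d.
K_eq = L / Σ(b_i/K_i) = 31.96 / 10.02 = 3.190 m/day.
Q = K_eq · A · (Δh/L) = 3.190 × 2480 × (19.9/31.96) = 4926 m³/day.

4930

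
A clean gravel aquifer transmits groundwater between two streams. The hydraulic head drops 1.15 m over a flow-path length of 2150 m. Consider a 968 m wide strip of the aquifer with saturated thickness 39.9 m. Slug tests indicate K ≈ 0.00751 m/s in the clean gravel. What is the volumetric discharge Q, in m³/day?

13400

Convert K: 0.00751 m/s × 86400 = 648.9 m/day.
Cross-sectional area A = 968 × 39.9 = 38623 m².
Hydraulic gradient i = Δh / L = 1.15 / 2150 = 0.0005349.
Darcy's law: Q = K · A · i = 648.9 × 38623 × 0.0005349 = 13405 m³/day.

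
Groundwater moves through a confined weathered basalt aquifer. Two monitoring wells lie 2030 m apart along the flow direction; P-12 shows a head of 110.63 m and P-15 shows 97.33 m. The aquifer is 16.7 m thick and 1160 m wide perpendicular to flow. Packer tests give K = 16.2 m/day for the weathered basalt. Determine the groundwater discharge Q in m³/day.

2060

Cross-sectional area A = 1160 × 16.7 = 19372 m².
Hydraulic gradient i = (110.63 − 97.33) / 2030 = 13.3 / 2030 = 0.006552.
Darcy's law: Q = K · A · i = 16.20 × 19372 × 0.006552 = 2056 m³/day.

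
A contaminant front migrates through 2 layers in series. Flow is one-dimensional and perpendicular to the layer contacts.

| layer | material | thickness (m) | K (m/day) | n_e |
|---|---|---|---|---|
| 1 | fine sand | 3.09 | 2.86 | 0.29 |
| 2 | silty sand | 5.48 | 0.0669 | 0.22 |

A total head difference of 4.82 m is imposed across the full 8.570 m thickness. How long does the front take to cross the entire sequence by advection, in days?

36.2

With flow normal to the layers, continuity requires the same specific discharge q through every layer.
Σ(b_i/K_i) = 3.09/2.86 + 5.48/0.0669 = 82.99 d.
q = Δh / Σ(b_i/K_i) = 4.82 / 82.99 = 0.05808 m/day.
In each layer the seepage velocity is v_i = q/n_i, so the layer transit time is t_i = b_i·n_i / q:
  layer 1 (fine sand): t_1 = 3.09 × 0.29 / 0.05808 = 15.43 d
  layer 2 (silty sand): t_2 = 5.48 × 0.22 / 0.05808 = 20.76 d
Total t = Σ t_i = 36.19 days.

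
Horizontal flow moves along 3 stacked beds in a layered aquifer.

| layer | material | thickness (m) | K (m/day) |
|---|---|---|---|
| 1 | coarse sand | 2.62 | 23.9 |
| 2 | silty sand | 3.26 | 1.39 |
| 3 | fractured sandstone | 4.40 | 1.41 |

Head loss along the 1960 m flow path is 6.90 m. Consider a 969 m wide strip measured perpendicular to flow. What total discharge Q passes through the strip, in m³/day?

250

Flow is parallel to layering, so each bed carries its own Darcy discharge and the transmissivities add.
Σ(K_i·b_i) = 23.9×2.62 + 1.39×3.26 + 1.41×4.40 = 73.35 m²/day.
Hydraulic gradient i = Δh / L = 6.90 / 1960 = 0.003520.
Q = Σ(K_i·b_i) · W · i = 73.35 × 969 × 0.003520 = 250.2 m³/day.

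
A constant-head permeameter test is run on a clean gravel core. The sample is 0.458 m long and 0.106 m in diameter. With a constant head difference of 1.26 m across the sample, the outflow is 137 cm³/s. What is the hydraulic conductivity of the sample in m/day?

488

Cross-sectional area A = π·(d/2)² = π × (0.106/2)² = 0.008825 m².
Convert discharge: 137 cm³/s = 0.0001370 m³/s.
Darcy's law rearranged: K = Q·L / (A·Δh) = 0.0001370 × 0.458 / (0.008825 × 1.26) = 0.005643 m/s = 487.6 m/day.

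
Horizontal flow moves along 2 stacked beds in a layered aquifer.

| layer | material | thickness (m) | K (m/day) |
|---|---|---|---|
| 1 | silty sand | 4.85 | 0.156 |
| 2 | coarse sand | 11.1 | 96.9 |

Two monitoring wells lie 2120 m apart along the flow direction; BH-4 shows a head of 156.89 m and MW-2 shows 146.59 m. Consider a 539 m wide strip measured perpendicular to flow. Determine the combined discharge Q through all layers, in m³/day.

Flow is parallel to layering, so each bed carries its own Darcy discharge and the transmissivities add.
Σ(K_i·b_i) = 0.156×4.85 + 96.9×11.1 = 1076 m²/day.
Hydraulic gradient i = (156.89 − 146.59) / 2120 = 10.3 / 2120 = 0.004858.
Q = Σ(K_i·b_i) · W · i = 1076 × 539 × 0.004858 = 2819 m³/day.

2820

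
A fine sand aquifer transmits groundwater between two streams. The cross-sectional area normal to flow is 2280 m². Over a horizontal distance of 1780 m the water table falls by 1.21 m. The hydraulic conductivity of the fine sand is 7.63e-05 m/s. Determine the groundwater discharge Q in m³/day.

Convert K: 7.63e-05 m/s × 86400 = 6.592 m/day.
Hydraulic gradient i = Δh / L = 1.21 / 1780 = 0.0006798.
Darcy's law: Q = K · A · i = 6.592 × 2280 × 0.0006798 = 10.22 m³/day.

10.2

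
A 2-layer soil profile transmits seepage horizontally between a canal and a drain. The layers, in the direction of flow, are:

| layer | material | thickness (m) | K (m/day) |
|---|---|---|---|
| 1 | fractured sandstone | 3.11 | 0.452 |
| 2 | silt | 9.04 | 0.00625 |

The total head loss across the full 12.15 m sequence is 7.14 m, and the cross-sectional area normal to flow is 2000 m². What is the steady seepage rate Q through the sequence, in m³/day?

9.83

Flow is perpendicular to layering, so the layers act in series and the equivalent K is the thickness-weighted harmonic mean.
Total thickness L = 3.11 + 9.04 = 12.15 m.
Σ(b_i/K_i) = 3.11/0.452 + 9.04/0.00625 = 1453 d.
K_eq = L / Σ(b_i/K_i) = 12.15 / 1453 = 0.008360 m/day.
Q = K_eq · A · (Δh/L) = 0.008360 × 2000 × (7.14/12.15) = 9.826 m³/day.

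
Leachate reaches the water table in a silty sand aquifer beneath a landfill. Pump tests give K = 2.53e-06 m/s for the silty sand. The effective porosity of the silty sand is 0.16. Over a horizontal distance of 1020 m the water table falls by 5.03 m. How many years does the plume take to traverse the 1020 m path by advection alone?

415

Convert K: 2.53e-06 m/s × 86400 = 0.2186 m/day.
Hydraulic gradient i = Δh / L = 5.03 / 1020 = 0.004931.
Darcy flux q = K · i = 0.2186 × 0.004931 = 0.001078 m/day.
Seepage velocity v = q / n_e = 0.001078 / 0.16 = 0.006737 m/day.
Travel time t = L / v = 1020 / 0.006737 = 1.514e+05 days = 414.5 years.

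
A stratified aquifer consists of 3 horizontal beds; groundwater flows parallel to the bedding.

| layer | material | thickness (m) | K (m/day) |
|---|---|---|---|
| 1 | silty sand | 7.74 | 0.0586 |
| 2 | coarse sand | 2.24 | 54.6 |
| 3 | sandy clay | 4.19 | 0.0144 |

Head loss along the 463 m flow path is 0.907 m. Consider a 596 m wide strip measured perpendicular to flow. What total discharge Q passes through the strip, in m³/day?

Flow is parallel to layering, so each bed carries its own Darcy discharge and the transmissivities add.
Σ(K_i·b_i) = 0.0586×7.74 + 54.6×2.24 + 0.0144×4.19 = 122.8 m²/day.
Hydraulic gradient i = Δh / L = 0.907 / 463 = 0.001959.
Q = Σ(K_i·b_i) · W · i = 122.8 × 596 × 0.001959 = 143.4 m³/day.

143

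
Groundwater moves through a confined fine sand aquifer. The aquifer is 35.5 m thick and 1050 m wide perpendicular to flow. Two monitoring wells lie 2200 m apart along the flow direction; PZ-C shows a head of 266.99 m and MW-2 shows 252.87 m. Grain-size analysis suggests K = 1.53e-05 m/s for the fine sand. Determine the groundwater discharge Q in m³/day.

Convert K: 1.53e-05 m/s × 86400 = 1.322 m/day.
Cross-sectional area A = 1050 × 35.5 = 37275 m².
Hydraulic gradient i = (266.99 − 252.87) / 2200 = 14.12 / 2200 = 0.006418.
Darcy's law: Q = K · A · i = 1.322 × 37275 × 0.006418 = 316.3 m³/day.

316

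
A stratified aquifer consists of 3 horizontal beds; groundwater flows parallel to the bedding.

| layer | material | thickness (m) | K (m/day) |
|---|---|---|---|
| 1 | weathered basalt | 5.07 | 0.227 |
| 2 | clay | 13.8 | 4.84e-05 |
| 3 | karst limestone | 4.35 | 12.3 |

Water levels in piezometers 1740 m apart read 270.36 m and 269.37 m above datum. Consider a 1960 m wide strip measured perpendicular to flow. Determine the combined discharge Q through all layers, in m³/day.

61.0

Flow is parallel to layering, so each bed carries its own Darcy discharge and the transmissivities add.
Σ(K_i·b_i) = 0.227×5.07 + 4.84e-05×13.8 + 12.3×4.35 = 54.66 m²/day.
Hydraulic gradient i = (270.36 − 269.37) / 1740 = 0.99 / 1740 = 0.0005690.
Q = Σ(K_i·b_i) · W · i = 54.66 × 1960 × 0.0005690 = 60.95 m³/day.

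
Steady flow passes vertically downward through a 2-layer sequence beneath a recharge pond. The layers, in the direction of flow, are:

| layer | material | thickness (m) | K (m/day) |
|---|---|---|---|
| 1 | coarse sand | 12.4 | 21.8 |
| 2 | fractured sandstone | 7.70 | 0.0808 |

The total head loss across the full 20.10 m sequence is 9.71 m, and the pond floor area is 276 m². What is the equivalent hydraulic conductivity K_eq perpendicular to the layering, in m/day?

0.210

Flow is perpendicular to layering, so the layers act in series and the equivalent K is the thickness-weighted harmonic mean.
Total thickness L = 12.4 + 7.70 = 20.10 m.
Σ(b_i/K_i) = 12.4/21.8 + 7.70/0.0808 = 95.87 d.
K_eq = L / Σ(b_i/K_i) = 20.10 / 95.87 = 0.2097 m/day.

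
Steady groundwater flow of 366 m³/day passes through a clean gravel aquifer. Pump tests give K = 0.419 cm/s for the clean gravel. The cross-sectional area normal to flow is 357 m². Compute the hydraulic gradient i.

Convert K: 0.419 cm/s × 864 = 362.0 m/day.
From Q = K·A·i, i = Q / (K·A) = 366 / (362.0 × 357.0) = 0.002832.

0.00283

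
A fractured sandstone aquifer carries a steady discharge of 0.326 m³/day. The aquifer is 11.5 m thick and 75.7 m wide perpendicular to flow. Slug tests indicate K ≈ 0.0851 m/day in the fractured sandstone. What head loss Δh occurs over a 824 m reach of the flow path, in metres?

Cross-sectional area A = 75.7 × 11.5 = 870.6 m².
From Q = K·A·i, i = Q / (K·A) = 0.326 / (0.08510 × 870.6) = 0.004400.
Head loss Δh = i · L = 0.004400 × 824 = 3.626 m.

3.63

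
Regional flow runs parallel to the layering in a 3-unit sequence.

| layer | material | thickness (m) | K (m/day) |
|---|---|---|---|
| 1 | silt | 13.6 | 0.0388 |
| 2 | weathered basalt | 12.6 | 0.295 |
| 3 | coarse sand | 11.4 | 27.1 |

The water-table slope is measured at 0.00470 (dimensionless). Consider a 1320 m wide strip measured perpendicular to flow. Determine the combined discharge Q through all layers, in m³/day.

Flow is parallel to layering, so each bed carries its own Darcy discharge and the transmissivities add.
Σ(K_i·b_i) = 0.0388×13.6 + 0.295×12.6 + 27.1×11.4 = 313.2 m²/day.
Hydraulic gradient i = 0.00470.
Q = Σ(K_i·b_i) · W · i = 313.2 × 1320 × 0.004700 = 1943 m³/day.

1940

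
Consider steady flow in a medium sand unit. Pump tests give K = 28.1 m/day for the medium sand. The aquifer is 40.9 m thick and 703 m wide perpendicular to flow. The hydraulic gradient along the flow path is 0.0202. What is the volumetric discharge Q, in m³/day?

16300

Cross-sectional area A = 703 × 40.9 = 28753 m².
Hydraulic gradient i = 0.0202.
Darcy's law: Q = K · A · i = 28.10 × 28753 × 0.02020 = 16321 m³/day.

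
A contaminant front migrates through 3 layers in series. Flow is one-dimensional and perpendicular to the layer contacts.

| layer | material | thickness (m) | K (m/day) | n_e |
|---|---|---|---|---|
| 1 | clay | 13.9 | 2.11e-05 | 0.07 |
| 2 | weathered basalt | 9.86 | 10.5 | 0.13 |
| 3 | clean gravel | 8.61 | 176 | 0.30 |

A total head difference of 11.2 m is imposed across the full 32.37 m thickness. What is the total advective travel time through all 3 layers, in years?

779

With flow normal to the layers, continuity requires the same specific discharge q through every layer.
Σ(b_i/K_i) = 13.9/2.11e-05 + 9.86/10.5 + 8.61/176 = 6.588e+05 d.
q = Δh / Σ(b_i/K_i) = 11.2 / 6.588e+05 = 1.700e-05 m/day.
In each layer the seepage velocity is v_i = q/n_i, so the layer transit time is t_i = b_i·n_i / q:
  layer 1 (clay): t_1 = 13.9 × 0.07 / 1.700e-05 = 57231 d
  layer 2 (weathered basalt): t_2 = 9.86 × 0.13 / 1.700e-05 = 75394 d
  layer 3 (clean gravel): t_3 = 8.61 × 0.30 / 1.700e-05 = 1.519e+05 d
Total t = Σ t_i = 2.846e+05 days = 779.1 years.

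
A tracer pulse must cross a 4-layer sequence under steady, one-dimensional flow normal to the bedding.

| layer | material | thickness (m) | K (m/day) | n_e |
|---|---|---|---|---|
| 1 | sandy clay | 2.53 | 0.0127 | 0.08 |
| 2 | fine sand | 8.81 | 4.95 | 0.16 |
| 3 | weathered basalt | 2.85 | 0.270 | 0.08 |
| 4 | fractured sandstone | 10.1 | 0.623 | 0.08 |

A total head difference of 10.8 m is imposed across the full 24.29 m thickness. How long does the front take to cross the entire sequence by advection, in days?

55.8

With flow normal to the layers, continuity requires the same specific discharge q through every layer.
Σ(b_i/K_i) = 2.53/0.0127 + 8.81/4.95 + 2.85/0.270 + 10.1/0.623 = 227.8 d.
q = Δh / Σ(b_i/K_i) = 10.8 / 227.8 = 0.04742 m/day.
In each layer the seepage velocity is v_i = q/n_i, so the layer transit time is t_i = b_i·n_i / q:
  layer 1 (sandy clay): t_1 = 2.53 × 0.08 / 0.04742 = 4.268 d
  layer 2 (fine sand): t_2 = 8.81 × 0.16 / 0.04742 = 29.73 d
  layer 3 (weathered basalt): t_3 = 2.85 × 0.08 / 0.04742 = 4.808 d
  layer 4 (fractured sandstone): t_4 = 10.1 × 0.08 / 0.04742 = 17.04 d
Total t = Σ t_i = 55.84 days.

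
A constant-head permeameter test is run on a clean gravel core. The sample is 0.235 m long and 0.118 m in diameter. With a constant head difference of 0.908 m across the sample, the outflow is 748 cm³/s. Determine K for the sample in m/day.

Cross-sectional area A = π·(d/2)² = π × (0.118/2)² = 0.01094 m².
Convert discharge: 748 cm³/s = 0.0007480 m³/s.
Darcy's law rearranged: K = Q·L / (A·Δh) = 0.0007480 × 0.235 / (0.01094 × 0.908) = 0.01770 m/s = 1529 m/day.

1530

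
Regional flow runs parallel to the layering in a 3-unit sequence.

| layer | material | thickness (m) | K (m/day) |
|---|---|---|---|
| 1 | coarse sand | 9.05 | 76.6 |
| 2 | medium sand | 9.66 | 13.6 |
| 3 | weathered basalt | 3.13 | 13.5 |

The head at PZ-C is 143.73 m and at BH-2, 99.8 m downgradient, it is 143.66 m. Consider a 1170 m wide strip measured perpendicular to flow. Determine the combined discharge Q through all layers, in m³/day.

711

Flow is parallel to layering, so each bed carries its own Darcy discharge and the transmissivities add.
Σ(K_i·b_i) = 76.6×9.05 + 13.6×9.66 + 13.5×3.13 = 866.9 m²/day.
Hydraulic gradient i = (143.73 − 143.66) / 99.8 = 0.07 / 99.8 = 0.0007014.
Q = Σ(K_i·b_i) · W · i = 866.9 × 1170 × 0.0007014 = 711.4 m³/day.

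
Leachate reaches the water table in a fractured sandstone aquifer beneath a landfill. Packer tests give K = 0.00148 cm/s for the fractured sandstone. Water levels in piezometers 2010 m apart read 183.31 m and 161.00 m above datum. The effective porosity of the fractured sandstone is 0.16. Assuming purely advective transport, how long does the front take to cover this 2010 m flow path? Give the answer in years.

Convert K: 0.00148 cm/s × 864 = 1.279 m/day.
Hydraulic gradient i = (183.31 − 161.00) / 2010 = 22.31 / 2010 = 0.01110.
Darcy flux q = K · i = 1.279 × 0.01110 = 0.01419 m/day.
Seepage velocity v = q / n_e = 0.01419 / 0.16 = 0.08871 m/day.
Travel time t = L / v = 2010 / 0.08871 = 22659 days = 62.04 years.

62.0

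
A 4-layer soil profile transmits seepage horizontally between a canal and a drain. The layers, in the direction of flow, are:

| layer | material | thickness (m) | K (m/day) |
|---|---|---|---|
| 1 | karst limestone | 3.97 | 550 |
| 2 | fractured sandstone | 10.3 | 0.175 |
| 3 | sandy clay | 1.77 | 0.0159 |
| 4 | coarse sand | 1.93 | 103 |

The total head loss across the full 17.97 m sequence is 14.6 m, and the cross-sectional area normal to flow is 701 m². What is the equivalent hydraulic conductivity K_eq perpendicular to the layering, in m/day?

Flow is perpendicular to layering, so the layers act in series and the equivalent K is the thickness-weighted harmonic mean.
Total thickness L = 3.97 + 10.3 + 1.77 + 1.93 = 17.97 m.
Σ(b_i/K_i) = 3.97/550 + 10.3/0.175 + 1.77/0.0159 + 1.93/103 = 170.2 d.
K_eq = L / Σ(b_i/K_i) = 17.97 / 170.2 = 0.1056 m/day.

0.106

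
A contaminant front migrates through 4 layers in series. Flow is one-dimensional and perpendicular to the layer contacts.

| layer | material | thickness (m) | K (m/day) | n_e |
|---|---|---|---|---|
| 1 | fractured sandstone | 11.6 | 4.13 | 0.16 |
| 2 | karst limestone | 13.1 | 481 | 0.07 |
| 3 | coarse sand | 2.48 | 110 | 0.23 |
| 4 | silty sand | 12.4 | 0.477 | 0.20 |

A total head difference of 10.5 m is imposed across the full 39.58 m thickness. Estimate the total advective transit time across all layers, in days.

With flow normal to the layers, continuity requires the same specific discharge q through every layer.
Σ(b_i/K_i) = 11.6/4.13 + 13.1/481 + 2.48/110 + 12.4/0.477 = 28.85 d.
q = Δh / Σ(b_i/K_i) = 10.5 / 28.85 = 0.3639 m/day.
In each layer the seepage velocity is v_i = q/n_i, so the layer transit time is t_i = b_i·n_i / q:
  layer 1 (fractured sandstone): t_1 = 11.6 × 0.16 / 0.3639 = 5.100 d
  layer 2 (karst limestone): t_2 = 13.1 × 0.07 / 0.3639 = 2.520 d
  layer 3 (coarse sand): t_3 = 2.48 × 0.23 / 0.3639 = 1.567 d
  layer 4 (silty sand): t_4 = 12.4 × 0.20 / 0.3639 = 6.815 d
Total t = Σ t_i = 16.00 days.

16.0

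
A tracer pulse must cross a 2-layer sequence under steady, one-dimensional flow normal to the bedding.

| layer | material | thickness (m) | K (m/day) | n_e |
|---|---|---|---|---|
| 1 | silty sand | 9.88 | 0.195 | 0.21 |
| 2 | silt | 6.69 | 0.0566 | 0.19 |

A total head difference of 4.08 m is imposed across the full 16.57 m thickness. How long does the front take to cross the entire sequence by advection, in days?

With flow normal to the layers, continuity requires the same specific discharge q through every layer.
Σ(b_i/K_i) = 9.88/0.195 + 6.69/0.0566 = 168.9 d.
q = Δh / Σ(b_i/K_i) = 4.08 / 168.9 = 0.02416 m/day.
In each layer the seepage velocity is v_i = q/n_i, so the layer transit time is t_i = b_i·n_i / q:
  layer 1 (silty sand): t_1 = 9.88 × 0.21 / 0.02416 = 85.87 d
  layer 2 (silt): t_2 = 6.69 × 0.19 / 0.02416 = 52.61 d
Total t = Σ t_i = 138.5 days.

138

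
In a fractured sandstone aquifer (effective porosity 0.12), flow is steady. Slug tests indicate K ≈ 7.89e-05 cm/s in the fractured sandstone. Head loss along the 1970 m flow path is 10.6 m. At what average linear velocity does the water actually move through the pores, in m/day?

0.00306

Convert K: 7.89e-05 cm/s × 864 = 0.06817 m/day.
Hydraulic gradient i = Δh / L = 10.6 / 1970 = 0.005381.
Darcy flux q = K · i = 0.06817 × 0.005381 = 0.0003668 m/day.
Seepage velocity v = q / n_e = 0.0003668 / 0.12 = 0.003057 m/day.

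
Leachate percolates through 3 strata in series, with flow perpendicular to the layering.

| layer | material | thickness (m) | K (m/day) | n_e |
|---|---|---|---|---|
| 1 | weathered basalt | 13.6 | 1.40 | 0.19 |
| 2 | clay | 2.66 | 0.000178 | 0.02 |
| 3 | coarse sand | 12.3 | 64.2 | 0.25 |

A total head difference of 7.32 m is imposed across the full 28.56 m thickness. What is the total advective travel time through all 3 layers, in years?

31.9

With flow normal to the layers, continuity requires the same specific discharge q through every layer.
Σ(b_i/K_i) = 13.6/1.40 + 2.66/0.000178 + 12.3/64.2 = 14954 d.
q = Δh / Σ(b_i/K_i) = 7.32 / 14954 = 0.0004895 m/day.
In each layer the seepage velocity is v_i = q/n_i, so the layer transit time is t_i = b_i·n_i / q:
  layer 1 (weathered basalt): t_1 = 13.6 × 0.19 / 0.0004895 = 5279 d
  layer 2 (clay): t_2 = 2.66 × 0.02 / 0.0004895 = 108.7 d
  layer 3 (coarse sand): t_3 = 12.3 × 0.25 / 0.0004895 = 6282 d
Total t = Σ t_i = 11669 days = 31.95 years.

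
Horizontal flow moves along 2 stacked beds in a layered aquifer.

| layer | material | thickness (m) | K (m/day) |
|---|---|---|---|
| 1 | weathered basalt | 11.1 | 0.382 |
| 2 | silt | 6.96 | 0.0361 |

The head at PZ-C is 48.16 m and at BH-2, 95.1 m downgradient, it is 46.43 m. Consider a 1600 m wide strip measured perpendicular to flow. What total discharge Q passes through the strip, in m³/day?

131

Flow is parallel to layering, so each bed carries its own Darcy discharge and the transmissivities add.
Σ(K_i·b_i) = 0.382×11.1 + 0.0361×6.96 = 4.491 m²/day.
Hydraulic gradient i = (48.16 − 46.43) / 95.1 = 1.73 / 95.1 = 0.01819.
Q = Σ(K_i·b_i) · W · i = 4.491 × 1600 × 0.01819 = 130.7 m³/day.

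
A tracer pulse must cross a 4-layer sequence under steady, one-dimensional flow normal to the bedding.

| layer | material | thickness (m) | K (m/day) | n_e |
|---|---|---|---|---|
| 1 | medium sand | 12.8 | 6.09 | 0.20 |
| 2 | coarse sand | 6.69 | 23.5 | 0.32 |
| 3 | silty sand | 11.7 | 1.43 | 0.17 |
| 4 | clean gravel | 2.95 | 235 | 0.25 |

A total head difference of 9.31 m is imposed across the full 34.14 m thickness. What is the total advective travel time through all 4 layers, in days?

With flow normal to the layers, continuity requires the same specific discharge q through every layer.
Σ(b_i/K_i) = 12.8/6.09 + 6.69/23.5 + 11.7/1.43 + 2.95/235 = 10.58 d.
q = Δh / Σ(b_i/K_i) = 9.31 / 10.58 = 0.8799 m/day.
In each layer the seepage velocity is v_i = q/n_i, so the layer transit time is t_i = b_i·n_i / q:
  layer 1 (medium sand): t_1 = 12.8 × 0.20 / 0.8799 = 2.909 d
  layer 2 (coarse sand): t_2 = 6.69 × 0.32 / 0.8799 = 2.433 d
  layer 3 (silty sand): t_3 = 11.7 × 0.17 / 0.8799 = 2.261 d
  layer 4 (clean gravel): t_4 = 2.95 × 0.25 / 0.8799 = 0.8382 d
Total t = Σ t_i = 8.441 days.

8.44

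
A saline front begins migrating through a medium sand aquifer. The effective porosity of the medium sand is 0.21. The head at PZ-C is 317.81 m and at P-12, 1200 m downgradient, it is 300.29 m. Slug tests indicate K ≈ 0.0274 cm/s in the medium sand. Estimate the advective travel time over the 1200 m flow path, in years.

Convert K: 0.0274 cm/s × 864 = 23.67 m/day.
Hydraulic gradient i = (317.81 − 300.29) / 1200 = 17.52 / 1200 = 0.01460.
Darcy flux q = K · i = 23.67 × 0.01460 = 0.3456 m/day.
Seepage velocity v = q / n_e = 0.3456 / 0.21 = 1.646 m/day.
Travel time t = L / v = 1200 / 1.646 = 729.1 days = 1.996 years.

2.00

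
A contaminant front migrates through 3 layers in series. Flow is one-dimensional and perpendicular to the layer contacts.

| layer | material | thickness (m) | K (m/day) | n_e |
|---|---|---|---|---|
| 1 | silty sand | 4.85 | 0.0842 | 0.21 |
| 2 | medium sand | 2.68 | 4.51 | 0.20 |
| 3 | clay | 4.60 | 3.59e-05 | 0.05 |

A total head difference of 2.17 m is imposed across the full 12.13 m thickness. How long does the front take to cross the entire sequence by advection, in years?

289

With flow normal to the layers, continuity requires the same specific discharge q through every layer.
Σ(b_i/K_i) = 4.85/0.0842 + 2.68/4.51 + 4.60/3.59e-05 = 1.282e+05 d.
q = Δh / Σ(b_i/K_i) = 2.17 / 1.282e+05 = 1.693e-05 m/day.
In each layer the seepage velocity is v_i = q/n_i, so the layer transit time is t_i = b_i·n_i / q:
  layer 1 (silty sand): t_1 = 4.85 × 0.21 / 1.693e-05 = 60167 d
  layer 2 (medium sand): t_2 = 2.68 × 0.20 / 1.693e-05 = 31664 d
  layer 3 (clay): t_3 = 4.60 × 0.05 / 1.693e-05 = 13587 d
Total t = Σ t_i = 1.054e+05 days = 288.6 years.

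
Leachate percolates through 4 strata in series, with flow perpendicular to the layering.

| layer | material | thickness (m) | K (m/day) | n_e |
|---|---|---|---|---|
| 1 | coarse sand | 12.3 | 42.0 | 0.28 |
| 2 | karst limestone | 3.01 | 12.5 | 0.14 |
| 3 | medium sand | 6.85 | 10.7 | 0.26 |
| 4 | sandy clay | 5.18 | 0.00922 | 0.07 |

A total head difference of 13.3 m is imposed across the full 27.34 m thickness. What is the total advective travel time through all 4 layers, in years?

0.696

With flow normal to the layers, continuity requires the same specific discharge q through every layer.
Σ(b_i/K_i) = 12.3/42.0 + 3.01/12.5 + 6.85/10.7 + 5.18/0.00922 = 563.0 d.
q = Δh / Σ(b_i/K_i) = 13.3 / 563.0 = 0.02362 m/day.
In each layer the seepage velocity is v_i = q/n_i, so the layer transit time is t_i = b_i·n_i / q:
  layer 1 (coarse sand): t_1 = 12.3 × 0.28 / 0.02362 = 145.8 d
  layer 2 (karst limestone): t_2 = 3.01 × 0.14 / 0.02362 = 17.84 d
  layer 3 (medium sand): t_3 = 6.85 × 0.26 / 0.02362 = 75.39 d
  layer 4 (sandy clay): t_4 = 5.18 × 0.07 / 0.02362 = 15.35 d
Total t = Σ t_i = 254.4 days = 0.6964 years.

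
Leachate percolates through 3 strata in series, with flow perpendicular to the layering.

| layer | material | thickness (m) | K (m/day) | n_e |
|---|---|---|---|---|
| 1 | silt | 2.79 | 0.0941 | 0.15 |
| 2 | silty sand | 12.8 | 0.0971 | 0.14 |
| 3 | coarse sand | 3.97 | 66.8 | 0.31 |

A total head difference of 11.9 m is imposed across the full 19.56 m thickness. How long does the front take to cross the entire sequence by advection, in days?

46.7

With flow normal to the layers, continuity requires the same specific discharge q through every layer.
Σ(b_i/K_i) = 2.79/0.0941 + 12.8/0.0971 + 3.97/66.8 = 161.5 d.
q = Δh / Σ(b_i/K_i) = 11.9 / 161.5 = 0.07367 m/day.
In each layer the seepage velocity is v_i = q/n_i, so the layer transit time is t_i = b_i·n_i / q:
  layer 1 (silt): t_1 = 2.79 × 0.15 / 0.07367 = 5.681 d
  layer 2 (silty sand): t_2 = 12.8 × 0.14 / 0.07367 = 24.32 d
  layer 3 (coarse sand): t_3 = 3.97 × 0.31 / 0.07367 = 16.71 d
Total t = Σ t_i = 46.71 days.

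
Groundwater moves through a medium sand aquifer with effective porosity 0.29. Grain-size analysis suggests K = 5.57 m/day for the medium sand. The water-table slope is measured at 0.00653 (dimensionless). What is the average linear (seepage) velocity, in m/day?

Hydraulic gradient i = 0.00653.
Darcy flux q = K · i = 5.570 × 0.006530 = 0.03637 m/day.
Seepage velocity v = q / n_e = 0.03637 / 0.29 = 0.1254 m/day.

0.125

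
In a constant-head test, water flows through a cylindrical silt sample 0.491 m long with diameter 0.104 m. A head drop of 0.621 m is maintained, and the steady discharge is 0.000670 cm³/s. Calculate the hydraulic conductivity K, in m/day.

Cross-sectional area A = π·(d/2)² = π × (0.104/2)² = 0.008495 m².
Convert discharge: 0.000670 cm³/s = 6.700e-10 m³/s.
Darcy's law rearranged: K = Q·L / (A·Δh) = 6.700e-10 × 0.491 / (0.008495 × 0.621) = 6.236e-08 m/s = 0.005388 m/day.

0.00539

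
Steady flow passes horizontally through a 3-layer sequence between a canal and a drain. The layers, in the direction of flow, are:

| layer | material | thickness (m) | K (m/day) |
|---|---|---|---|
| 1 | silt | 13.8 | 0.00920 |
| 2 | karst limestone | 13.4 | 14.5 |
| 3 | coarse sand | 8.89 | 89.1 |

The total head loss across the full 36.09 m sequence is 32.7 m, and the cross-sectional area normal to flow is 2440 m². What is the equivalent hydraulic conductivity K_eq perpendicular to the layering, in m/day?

Flow is perpendicular to layering, so the layers act in series and the equivalent K is the thickness-weighted harmonic mean.
Total thickness L = 13.8 + 13.4 + 8.89 = 36.09 m.
Σ(b_i/K_i) = 13.8/0.00920 + 13.4/14.5 + 8.89/89.1 = 1501 d.
K_eq = L / Σ(b_i/K_i) = 36.09 / 1501 = 0.02404 m/day.

0.0240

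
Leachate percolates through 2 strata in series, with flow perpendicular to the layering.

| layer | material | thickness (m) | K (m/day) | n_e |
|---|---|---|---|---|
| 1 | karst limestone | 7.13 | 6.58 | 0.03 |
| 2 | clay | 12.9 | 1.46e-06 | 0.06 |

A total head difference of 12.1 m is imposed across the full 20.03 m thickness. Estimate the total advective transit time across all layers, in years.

With flow normal to the layers, continuity requires the same specific discharge q through every layer.
Σ(b_i/K_i) = 7.13/6.58 + 12.9/1.46e-06 = 8.836e+06 d.
q = Δh / Σ(b_i/K_i) = 12.1 / 8.836e+06 = 1.369e-06 m/day.
In each layer the seepage velocity is v_i = q/n_i, so the layer transit time is t_i = b_i·n_i / q:
  layer 1 (karst limestone): t_1 = 7.13 × 0.03 / 1.369e-06 = 1.562e+05 d
  layer 2 (clay): t_2 = 12.9 × 0.06 / 1.369e-06 = 5.652e+05 d
Total t = Σ t_i = 7.214e+05 days = 1975 years.

1980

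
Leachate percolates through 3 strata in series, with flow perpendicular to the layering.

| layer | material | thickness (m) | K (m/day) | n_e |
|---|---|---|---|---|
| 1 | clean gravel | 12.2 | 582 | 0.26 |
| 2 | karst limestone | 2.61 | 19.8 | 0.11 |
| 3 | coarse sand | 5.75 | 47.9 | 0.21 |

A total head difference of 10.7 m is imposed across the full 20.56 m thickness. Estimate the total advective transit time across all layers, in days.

0.119

With flow normal to the layers, continuity requires the same specific discharge q through every layer.
Σ(b_i/K_i) = 12.2/582 + 2.61/19.8 + 5.75/47.9 = 0.2728 d.
q = Δh / Σ(b_i/K_i) = 10.7 / 0.2728 = 39.22 m/day.
In each layer the seepage velocity is v_i = q/n_i, so the layer transit time is t_i = b_i·n_i / q:
  layer 1 (clean gravel): t_1 = 12.2 × 0.26 / 39.22 = 0.08088 d
  layer 2 (karst limestone): t_2 = 2.61 × 0.11 / 39.22 = 0.007320 d
  layer 3 (coarse sand): t_3 = 5.75 × 0.21 / 39.22 = 0.03079 d
Total t = Σ t_i = 0.1190 days.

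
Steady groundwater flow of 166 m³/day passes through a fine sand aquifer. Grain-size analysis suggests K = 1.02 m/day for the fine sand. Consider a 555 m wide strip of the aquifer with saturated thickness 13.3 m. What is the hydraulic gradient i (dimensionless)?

Cross-sectional area A = 555 × 13.3 = 7382 m².
From Q = K·A·i, i = Q / (K·A) = 166 / (1.020 × 7382) = 0.02205.

0.0220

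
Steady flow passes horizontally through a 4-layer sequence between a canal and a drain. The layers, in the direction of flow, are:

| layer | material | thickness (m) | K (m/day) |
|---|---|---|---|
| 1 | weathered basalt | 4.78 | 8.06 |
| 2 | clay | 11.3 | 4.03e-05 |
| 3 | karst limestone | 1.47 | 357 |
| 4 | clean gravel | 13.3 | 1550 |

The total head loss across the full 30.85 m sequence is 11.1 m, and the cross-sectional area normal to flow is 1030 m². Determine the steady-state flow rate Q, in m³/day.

Flow is perpendicular to layering, so the layers act in series and the equivalent K is the thickness-weighted harmonic mean.
Total thickness L = 4.78 + 11.3 + 1.47 + 13.3 = 30.85 m.
Σ(b_i/K_i) = 4.78/8.06 + 11.3/4.03e-05 + 1.47/357 + 13.3/1550 = 2.804e+05 d.
K_eq = L / Σ(b_i/K_i) = 30.85 / 2.804e+05 = 0.0001100 m/day.
Q = K_eq · A · (Δh/L) = 0.0001100 × 1030 × (11.1/30.85) = 0.04077 m³/day.

0.0408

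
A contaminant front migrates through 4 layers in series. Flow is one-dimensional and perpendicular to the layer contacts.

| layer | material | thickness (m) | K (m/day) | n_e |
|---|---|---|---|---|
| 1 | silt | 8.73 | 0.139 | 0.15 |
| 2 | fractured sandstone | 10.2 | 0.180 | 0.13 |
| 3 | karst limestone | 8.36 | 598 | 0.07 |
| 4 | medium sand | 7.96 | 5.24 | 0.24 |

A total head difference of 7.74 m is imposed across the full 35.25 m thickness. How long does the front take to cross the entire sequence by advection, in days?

With flow normal to the layers, continuity requires the same specific discharge q through every layer.
Σ(b_i/K_i) = 8.73/0.139 + 10.2/0.180 + 8.36/598 + 7.96/5.24 = 121.0 d.
q = Δh / Σ(b_i/K_i) = 7.74 / 121.0 = 0.06396 m/day.
In each layer the seepage velocity is v_i = q/n_i, so the layer transit time is t_i = b_i·n_i / q:
  layer 1 (silt): t_1 = 8.73 × 0.15 / 0.06396 = 20.47 d
  layer 2 (fractured sandstone): t_2 = 10.2 × 0.13 / 0.06396 = 20.73 d
  layer 3 (karst limestone): t_3 = 8.36 × 0.07 / 0.06396 = 9.149 d
  layer 4 (medium sand): t_4 = 7.96 × 0.24 / 0.06396 = 29.87 d
Total t = Σ t_i = 80.22 days.

80.2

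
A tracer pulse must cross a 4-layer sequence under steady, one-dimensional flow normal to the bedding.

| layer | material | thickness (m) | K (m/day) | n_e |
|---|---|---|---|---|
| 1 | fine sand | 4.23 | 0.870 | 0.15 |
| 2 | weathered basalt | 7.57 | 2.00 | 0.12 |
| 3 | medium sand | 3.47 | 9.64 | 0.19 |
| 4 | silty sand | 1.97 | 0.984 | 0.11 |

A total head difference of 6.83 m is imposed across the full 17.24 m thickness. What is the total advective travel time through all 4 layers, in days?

3.90

With flow normal to the layers, continuity requires the same specific discharge q through every layer.
Σ(b_i/K_i) = 4.23/0.870 + 7.57/2.00 + 3.47/9.64 + 1.97/0.984 = 11.01 d.
q = Δh / Σ(b_i/K_i) = 6.83 / 11.01 = 0.6204 m/day.
In each layer the seepage velocity is v_i = q/n_i, so the layer transit time is t_i = b_i·n_i / q:
  layer 1 (fine sand): t_1 = 4.23 × 0.15 / 0.6204 = 1.023 d
  layer 2 (weathered basalt): t_2 = 7.57 × 0.12 / 0.6204 = 1.464 d
  layer 3 (medium sand): t_3 = 3.47 × 0.19 / 0.6204 = 1.063 d
  layer 4 (silty sand): t_4 = 1.97 × 0.11 / 0.6204 = 0.3493 d
Total t = Σ t_i = 3.899 days.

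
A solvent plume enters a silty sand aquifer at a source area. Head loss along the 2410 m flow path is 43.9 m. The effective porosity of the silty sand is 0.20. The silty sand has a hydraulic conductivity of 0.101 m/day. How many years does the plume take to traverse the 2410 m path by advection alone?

Hydraulic gradient i = Δh / L = 43.9 / 2410 = 0.01822.
Darcy flux q = K · i = 0.1010 × 0.01822 = 0.001840 m/day.
Seepage velocity v = q / n_e = 0.001840 / 0.20 = 0.009199 m/day.
Travel time t = L / v = 2410 / 0.009199 = 2.620e+05 days = 717.3 years.

717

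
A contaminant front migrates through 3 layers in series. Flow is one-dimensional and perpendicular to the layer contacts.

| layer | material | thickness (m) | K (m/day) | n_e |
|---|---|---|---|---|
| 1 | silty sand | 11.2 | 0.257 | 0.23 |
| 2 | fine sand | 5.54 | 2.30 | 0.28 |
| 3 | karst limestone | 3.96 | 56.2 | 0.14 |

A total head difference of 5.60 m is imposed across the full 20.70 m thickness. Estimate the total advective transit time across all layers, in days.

38.5

With flow normal to the layers, continuity requires the same specific discharge q through every layer.
Σ(b_i/K_i) = 11.2/0.257 + 5.54/2.30 + 3.96/56.2 = 46.06 d.
q = Δh / Σ(b_i/K_i) = 5.60 / 46.06 = 0.1216 m/day.
In each layer the seepage velocity is v_i = q/n_i, so the layer transit time is t_i = b_i·n_i / q:
  layer 1 (silty sand): t_1 = 11.2 × 0.23 / 0.1216 = 21.19 d
  layer 2 (fine sand): t_2 = 5.54 × 0.28 / 0.1216 = 12.76 d
  layer 3 (karst limestone): t_3 = 3.96 × 0.14 / 0.1216 = 4.560 d
Total t = Σ t_i = 38.51 days.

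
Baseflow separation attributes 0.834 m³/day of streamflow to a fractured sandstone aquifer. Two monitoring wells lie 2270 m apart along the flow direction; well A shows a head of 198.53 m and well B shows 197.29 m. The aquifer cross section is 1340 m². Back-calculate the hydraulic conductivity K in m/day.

Hydraulic gradient i = (198.53 − 197.29) / 2270 = 1.24 / 2270 = 0.0005463.
From Q = K·A·i, K = Q / (A·i) = 0.834 / (1340 × 0.0005463) = 1.139 m/day.

1.14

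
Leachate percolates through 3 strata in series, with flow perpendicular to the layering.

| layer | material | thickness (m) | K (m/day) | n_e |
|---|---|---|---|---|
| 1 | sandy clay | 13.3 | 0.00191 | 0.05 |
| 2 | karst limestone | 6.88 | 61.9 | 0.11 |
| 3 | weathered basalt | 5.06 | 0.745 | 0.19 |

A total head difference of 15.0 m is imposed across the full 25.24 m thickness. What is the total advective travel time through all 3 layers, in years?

With flow normal to the layers, continuity requires the same specific discharge q through every layer.
Σ(b_i/K_i) = 13.3/0.00191 + 6.88/61.9 + 5.06/0.745 = 6970 d.
q = Δh / Σ(b_i/K_i) = 15.0 / 6970 = 0.002152 m/day.
In each layer the seepage velocity is v_i = q/n_i, so the layer transit time is t_i = b_i·n_i / q:
  layer 1 (sandy clay): t_1 = 13.3 × 0.05 / 0.002152 = 309.0 d
  layer 2 (karst limestone): t_2 = 6.88 × 0.11 / 0.002152 = 351.7 d
  layer 3 (weathered basalt): t_3 = 5.06 × 0.19 / 0.002152 = 446.7 d
Total t = Σ t_i = 1107 days = 3.032 years.

3.03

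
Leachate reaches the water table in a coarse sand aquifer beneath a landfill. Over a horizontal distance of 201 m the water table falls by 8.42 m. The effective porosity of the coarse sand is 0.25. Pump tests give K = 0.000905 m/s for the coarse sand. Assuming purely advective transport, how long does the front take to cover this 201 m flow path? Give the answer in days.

Convert K: 0.000905 m/s × 86400 = 78.19 m/day.
Hydraulic gradient i = Δh / L = 8.42 / 201 = 0.04189.
Darcy flux q = K · i = 78.19 × 0.04189 = 3.276 m/day.
Seepage velocity v = q / n_e = 3.276 / 0.25 = 13.10 m/day.
Travel time t = L / v = 201 / 13.10 = 15.34 days.

15.3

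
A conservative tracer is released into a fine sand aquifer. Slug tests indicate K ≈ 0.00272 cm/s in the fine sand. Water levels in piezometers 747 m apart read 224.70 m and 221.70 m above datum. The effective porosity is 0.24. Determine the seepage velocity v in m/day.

0.0393

Convert K: 0.00272 cm/s × 864 = 2.350 m/day.
Hydraulic gradient i = (224.70 − 221.70) / 747 = 3 / 747 = 0.004016.
Darcy flux q = K · i = 2.350 × 0.004016 = 0.009438 m/day.
Seepage velocity v = q / n_e = 0.009438 / 0.24 = 0.03933 m/day.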